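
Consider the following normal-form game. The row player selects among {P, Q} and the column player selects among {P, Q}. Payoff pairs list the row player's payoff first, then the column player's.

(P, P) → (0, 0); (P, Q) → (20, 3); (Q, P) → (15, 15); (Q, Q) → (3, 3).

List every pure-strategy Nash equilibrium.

(P, Q) and (Q, P)

Find each player's best response to every opponent strategy; NE are the intersections.
The row player's best responses — vs P: Q (payoff 15); vs Q: P (payoff 20).
The column player's best responses — vs P: Q (payoff 3); vs Q: P (payoff 15).
Mutual best responses occur at (P, Q) and (Q, P); at each, neither player gains by switching.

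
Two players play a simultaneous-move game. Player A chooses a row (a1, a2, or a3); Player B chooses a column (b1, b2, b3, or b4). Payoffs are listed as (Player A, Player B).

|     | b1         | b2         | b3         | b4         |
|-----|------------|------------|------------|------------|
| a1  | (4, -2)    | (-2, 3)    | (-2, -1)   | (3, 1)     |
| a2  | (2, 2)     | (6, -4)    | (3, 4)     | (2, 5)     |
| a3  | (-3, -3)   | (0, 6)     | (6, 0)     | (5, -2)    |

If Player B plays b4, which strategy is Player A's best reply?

With Player B fixed at b4, Player A's payoffs are: a1 → 3, a2 → 2, a3 → 5.
The maximum is 5, achieved by a3.

a3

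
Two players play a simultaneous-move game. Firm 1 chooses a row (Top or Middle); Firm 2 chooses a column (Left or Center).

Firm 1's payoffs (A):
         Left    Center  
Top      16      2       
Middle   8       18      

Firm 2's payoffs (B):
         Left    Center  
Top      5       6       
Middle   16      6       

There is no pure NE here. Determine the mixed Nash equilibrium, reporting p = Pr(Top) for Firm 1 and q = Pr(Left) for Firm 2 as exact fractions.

Each player's mixing probability is pinned down by making the *other* player indifferent.
Firm 2 indifferent between Left and Center: p·5 + (1−p)·16 = p·6 + (1−p)·6 ⟹ 16 + (-11)p = 6 + 0p ⟹ p = 10/11.
Firm 1 indifferent between Top and Middle: q·16 + (1−q)·2 = q·8 + (1−q)·18 ⟹ 2 + 14q = 18 + (-10)q ⟹ q = 2/3.

p = 10/11, q = 2/3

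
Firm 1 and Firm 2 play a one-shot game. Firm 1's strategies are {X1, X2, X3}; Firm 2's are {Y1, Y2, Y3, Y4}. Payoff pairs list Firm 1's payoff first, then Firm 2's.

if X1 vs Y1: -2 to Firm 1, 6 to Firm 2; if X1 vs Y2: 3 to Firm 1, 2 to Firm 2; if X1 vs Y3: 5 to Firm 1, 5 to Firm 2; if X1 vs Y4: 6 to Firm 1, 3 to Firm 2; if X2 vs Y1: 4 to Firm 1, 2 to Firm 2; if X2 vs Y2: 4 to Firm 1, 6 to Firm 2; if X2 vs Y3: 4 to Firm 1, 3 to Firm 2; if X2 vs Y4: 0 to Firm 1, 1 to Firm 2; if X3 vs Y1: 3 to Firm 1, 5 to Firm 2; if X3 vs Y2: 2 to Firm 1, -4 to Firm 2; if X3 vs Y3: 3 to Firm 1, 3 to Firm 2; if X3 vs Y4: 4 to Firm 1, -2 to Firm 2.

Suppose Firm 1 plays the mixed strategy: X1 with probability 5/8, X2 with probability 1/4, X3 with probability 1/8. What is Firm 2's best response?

Compute Firm 2's expected payoff from each pure strategy against the given mix.
Y1: (5/8)·6 + (1/4)·2 + (1/8)·5 = 39/8
Y2: (5/8)·2 + (1/4)·6 + (1/8)·(-4) = 9/4
Y3: (5/8)·5 + (1/4)·3 + (1/8)·3 = 17/4
Y4: (5/8)·3 + (1/4)·1 + (1/8)·(-2) = 15/8
Highest expected payoff is 39/8, from Y1.

Y1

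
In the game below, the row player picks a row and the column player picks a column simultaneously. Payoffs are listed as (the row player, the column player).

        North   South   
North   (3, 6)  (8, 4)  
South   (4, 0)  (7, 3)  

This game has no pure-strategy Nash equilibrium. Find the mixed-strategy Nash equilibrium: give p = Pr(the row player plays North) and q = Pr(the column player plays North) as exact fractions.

p = 3/5, q = 1/2

Each player's mixing probability is pinned down by making the *other* player indifferent.
The column player indifferent between North and South: p·6 + (1−p)·0 = p·4 + (1−p)·3 ⟹ 0 + 6p = 3 + 1p ⟹ p = 3/5.
The row player indifferent between North and South: q·3 + (1−q)·8 = q·4 + (1−q)·7 ⟹ 8 + (-5)q = 7 + (-3)q ⟹ q = 1/2.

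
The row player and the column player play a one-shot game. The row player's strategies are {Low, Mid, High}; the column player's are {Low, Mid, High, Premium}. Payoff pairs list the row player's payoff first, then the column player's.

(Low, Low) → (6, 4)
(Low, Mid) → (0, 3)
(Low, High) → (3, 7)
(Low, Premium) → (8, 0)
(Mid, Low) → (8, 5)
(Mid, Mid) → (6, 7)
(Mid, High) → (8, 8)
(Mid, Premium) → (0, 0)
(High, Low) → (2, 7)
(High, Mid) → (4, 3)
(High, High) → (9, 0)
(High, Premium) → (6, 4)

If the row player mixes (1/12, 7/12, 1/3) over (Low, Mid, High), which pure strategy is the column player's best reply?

The column player's best reply maximizes expected payoff against the mix.
Low: (1/12)·4 + (7/12)·5 + (1/3)·7 = 67/12
Mid: (1/12)·3 + (7/12)·7 + (1/3)·3 = 16/3
High: (1/12)·7 + (7/12)·8 + (1/3)·0 = 21/4
Premium: (1/12)·0 + (7/12)·0 + (1/3)·4 = 4/3
Highest expected payoff is 67/12, from Low.

Low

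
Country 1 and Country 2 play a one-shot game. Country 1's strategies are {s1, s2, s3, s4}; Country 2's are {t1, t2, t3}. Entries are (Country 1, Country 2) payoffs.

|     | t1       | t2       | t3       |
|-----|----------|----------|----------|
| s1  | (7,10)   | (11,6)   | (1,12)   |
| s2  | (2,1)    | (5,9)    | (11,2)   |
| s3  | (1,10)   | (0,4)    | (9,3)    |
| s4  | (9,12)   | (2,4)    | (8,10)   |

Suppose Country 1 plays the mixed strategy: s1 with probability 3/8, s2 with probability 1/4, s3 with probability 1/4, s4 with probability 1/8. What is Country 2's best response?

Compute Country 2's expected payoff from each pure strategy against the given mix.
t1: (3/8)·10 + (1/4)·1 + (1/4)·10 + (1/8)·12 = 8
t2: (3/8)·6 + (1/4)·9 + (1/4)·4 + (1/8)·4 = 6
t3: (3/8)·12 + (1/4)·2 + (1/4)·3 + (1/8)·10 = 7
Highest expected payoff is 8, from t1.

t1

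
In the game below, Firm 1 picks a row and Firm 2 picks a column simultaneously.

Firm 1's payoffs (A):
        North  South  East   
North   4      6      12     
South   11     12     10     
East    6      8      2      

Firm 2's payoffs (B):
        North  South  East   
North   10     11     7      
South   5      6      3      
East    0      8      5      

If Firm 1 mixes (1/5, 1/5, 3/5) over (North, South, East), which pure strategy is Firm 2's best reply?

Compute Firm 2's expected payoff from each pure strategy against the given mix.
North: (1/5)·10 + (1/5)·5 + (3/5)·0 = 3
South: (1/5)·11 + (1/5)·6 + (3/5)·8 = 41/5
East: (1/5)·7 + (1/5)·3 + (3/5)·5 = 5
Highest expected payoff is 41/5, from South.

South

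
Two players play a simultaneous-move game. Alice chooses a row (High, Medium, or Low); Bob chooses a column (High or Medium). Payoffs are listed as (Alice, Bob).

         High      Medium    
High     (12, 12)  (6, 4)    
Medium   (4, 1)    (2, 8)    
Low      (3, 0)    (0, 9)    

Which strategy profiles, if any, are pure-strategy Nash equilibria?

(High, High)

Check mutual best responses: a cell is a NE iff neither player can gain by unilaterally deviating.
Alice's best responses — vs High: High (payoff 12); vs Medium: High (payoff 6).
Bob's best responses — vs High: High (payoff 12); vs Medium: Medium (payoff 8); vs Low: Medium (payoff 9).
The only mutual best response is (High, High); neither player gains by switching there.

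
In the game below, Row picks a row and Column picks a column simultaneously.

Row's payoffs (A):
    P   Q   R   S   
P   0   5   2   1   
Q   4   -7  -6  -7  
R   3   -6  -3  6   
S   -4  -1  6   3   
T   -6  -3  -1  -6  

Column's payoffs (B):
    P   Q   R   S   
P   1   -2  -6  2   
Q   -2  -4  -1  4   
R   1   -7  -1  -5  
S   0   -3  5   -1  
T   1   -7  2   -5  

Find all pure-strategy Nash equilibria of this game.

(S, R)

Find each player's best response to every opponent strategy; NE are the intersections.
Row's best responses — vs P: Q (payoff 4); vs Q: P (payoff 5); vs R: S (payoff 6); vs S: R (payoff 6).
Column's best responses — vs P: S (payoff 2); vs Q: S (payoff 4); vs R: P (payoff 1); vs S: R (payoff 5); vs T: R (payoff 2).
The only mutual best response is (S, R); neither player gains by switching there.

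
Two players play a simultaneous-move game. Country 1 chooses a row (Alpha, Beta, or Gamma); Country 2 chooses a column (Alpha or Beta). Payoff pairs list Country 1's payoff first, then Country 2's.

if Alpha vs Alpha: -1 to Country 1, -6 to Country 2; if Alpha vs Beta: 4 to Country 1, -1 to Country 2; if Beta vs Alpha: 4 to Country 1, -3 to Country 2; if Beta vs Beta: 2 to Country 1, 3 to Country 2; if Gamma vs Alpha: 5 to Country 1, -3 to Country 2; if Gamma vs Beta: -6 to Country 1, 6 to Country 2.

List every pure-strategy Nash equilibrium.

(Alpha, Beta)

Check mutual best responses: a cell is a NE iff neither player can gain by unilaterally deviating.
Country 1's best responses — vs Alpha: Gamma (payoff 5); vs Beta: Alpha (payoff 4).
Country 2's best responses — vs Alpha: Beta (payoff -1); vs Beta: Beta (payoff 3); vs Gamma: Beta (payoff 6).
The only mutual best response is (Alpha, Beta); neither player gains by switching there.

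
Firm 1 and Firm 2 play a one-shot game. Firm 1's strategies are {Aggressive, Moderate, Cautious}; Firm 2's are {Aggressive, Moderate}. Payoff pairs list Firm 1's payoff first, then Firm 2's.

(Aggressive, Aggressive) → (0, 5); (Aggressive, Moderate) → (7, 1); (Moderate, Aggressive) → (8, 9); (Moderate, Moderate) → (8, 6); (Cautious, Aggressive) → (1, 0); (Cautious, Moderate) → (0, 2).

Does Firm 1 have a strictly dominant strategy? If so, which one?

Check whether one of Firm 1's strategies beats all alternatives regardless of what the opponent does.
Moderate strictly dominates: vs Aggressive: 8 > each of {0, 1}; vs Moderate: 8 > each of {7, 0}.

Moderate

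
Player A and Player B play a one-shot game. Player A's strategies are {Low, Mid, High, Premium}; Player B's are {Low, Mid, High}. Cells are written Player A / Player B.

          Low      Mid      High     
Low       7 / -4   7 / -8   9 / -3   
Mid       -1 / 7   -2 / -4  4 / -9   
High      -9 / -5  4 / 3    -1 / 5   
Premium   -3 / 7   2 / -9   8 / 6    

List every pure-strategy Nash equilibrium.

(Low, High)

Check mutual best responses: a cell is a NE iff neither player can gain by unilaterally deviating.
Player A's best responses — vs Low: Low (payoff 7); vs Mid: Low (payoff 7); vs High: Low (payoff 9).
Player B's best responses — vs Low: High (payoff -3); vs Mid: Low (payoff 7); vs High: High (payoff 5); vs Premium: Low (payoff 7).
The only mutual best response is (Low, High); neither player gains by switching there.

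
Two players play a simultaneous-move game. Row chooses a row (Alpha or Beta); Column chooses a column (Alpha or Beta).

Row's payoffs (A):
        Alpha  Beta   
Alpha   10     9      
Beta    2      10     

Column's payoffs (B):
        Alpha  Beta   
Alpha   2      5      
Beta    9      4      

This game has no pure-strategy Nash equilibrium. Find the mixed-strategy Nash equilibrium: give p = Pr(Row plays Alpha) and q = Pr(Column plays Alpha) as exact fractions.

Each player's mixing probability is pinned down by making the *other* player indifferent.
Column indifferent between Alpha and Beta: p·2 + (1−p)·9 = p·5 + (1−p)·4 ⟹ 9 + (-7)p = 4 + 1p ⟹ p = 5/8.
Row indifferent between Alpha and Beta: q·10 + (1−q)·9 = q·2 + (1−q)·10 ⟹ 9 + 1q = 10 + (-8)q ⟹ q = 1/9.

p = 5/8, q = 1/9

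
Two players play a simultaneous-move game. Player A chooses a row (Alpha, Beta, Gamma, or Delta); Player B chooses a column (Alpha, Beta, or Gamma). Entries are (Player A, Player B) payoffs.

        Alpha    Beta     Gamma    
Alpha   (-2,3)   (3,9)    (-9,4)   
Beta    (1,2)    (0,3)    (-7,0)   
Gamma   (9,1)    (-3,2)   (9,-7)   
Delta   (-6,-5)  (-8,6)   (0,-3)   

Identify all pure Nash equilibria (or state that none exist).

(Alpha, Beta)

Find each player's best response to every opponent strategy; NE are the intersections.
Player A's best responses — vs Alpha: Gamma (payoff 9); vs Beta: Alpha (payoff 3); vs Gamma: Gamma (payoff 9).
Player B's best responses — vs Alpha: Beta (payoff 9); vs Beta: Beta (payoff 3); vs Gamma: Beta (payoff 2); vs Delta: Beta (payoff 6).
The only mutual best response is (Alpha, Beta); neither player gains by switching there.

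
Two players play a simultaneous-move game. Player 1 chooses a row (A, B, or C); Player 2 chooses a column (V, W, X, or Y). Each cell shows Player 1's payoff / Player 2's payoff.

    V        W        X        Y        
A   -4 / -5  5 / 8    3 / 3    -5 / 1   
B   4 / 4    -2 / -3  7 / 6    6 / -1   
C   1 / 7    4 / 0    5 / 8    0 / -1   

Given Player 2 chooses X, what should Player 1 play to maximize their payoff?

With Player 2 fixed at X, Player 1's payoffs are: A → 3, B → 7, C → 5.
The maximum is 7, achieved by B.

B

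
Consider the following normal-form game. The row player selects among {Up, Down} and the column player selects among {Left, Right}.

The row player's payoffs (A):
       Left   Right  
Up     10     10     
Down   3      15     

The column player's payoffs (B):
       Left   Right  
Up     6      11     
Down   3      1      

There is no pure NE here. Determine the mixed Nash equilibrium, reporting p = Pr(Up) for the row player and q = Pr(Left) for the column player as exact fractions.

p = 2/7, q = 5/12

In a mixed NE each player is indifferent between their pure strategies, so the opponent's mix sets the indifference.
The column player indifferent between Left and Right: p·6 + (1−p)·3 = p·11 + (1−p)·1 ⟹ 3 + 3p = 1 + 10p ⟹ p = 2/7.
The row player indifferent between Up and Down: q·10 + (1−q)·10 = q·3 + (1−q)·15 ⟹ 10 + 0q = 15 + (-12)q ⟹ q = 5/12.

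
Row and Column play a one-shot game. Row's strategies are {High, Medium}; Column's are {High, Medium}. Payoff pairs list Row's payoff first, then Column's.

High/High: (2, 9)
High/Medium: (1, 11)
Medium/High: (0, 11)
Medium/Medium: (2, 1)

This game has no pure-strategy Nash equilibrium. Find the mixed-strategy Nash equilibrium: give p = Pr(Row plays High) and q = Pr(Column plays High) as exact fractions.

In a mixed NE each player is indifferent between their pure strategies, so the opponent's mix sets the indifference.
Column indifferent between High and Medium: p·9 + (1−p)·11 = p·11 + (1−p)·1 ⟹ 11 + (-2)p = 1 + 10p ⟹ p = 5/6.
Row indifferent between High and Medium: q·2 + (1−q)·1 = q·0 + (1−q)·2 ⟹ 1 + 1q = 2 + (-2)q ⟹ q = 1/3.

p = 5/6, q = 1/3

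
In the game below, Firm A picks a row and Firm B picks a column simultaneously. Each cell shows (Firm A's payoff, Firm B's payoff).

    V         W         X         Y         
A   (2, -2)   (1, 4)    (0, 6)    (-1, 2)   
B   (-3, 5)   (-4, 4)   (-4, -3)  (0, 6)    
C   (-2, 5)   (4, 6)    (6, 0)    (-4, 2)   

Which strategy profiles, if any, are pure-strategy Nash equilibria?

Check mutual best responses: a cell is a NE iff neither player can gain by unilaterally deviating.
Firm A's best responses — vs V: A (payoff 2); vs W: C (payoff 4); vs X: C (payoff 6); vs Y: B (payoff 0).
Firm B's best responses — vs A: X (payoff 6); vs B: Y (payoff 6); vs C: W (payoff 6).
Mutual best responses occur at (B, Y) and (C, W); at each, neither player gains by switching.

(B, Y) and (C, W)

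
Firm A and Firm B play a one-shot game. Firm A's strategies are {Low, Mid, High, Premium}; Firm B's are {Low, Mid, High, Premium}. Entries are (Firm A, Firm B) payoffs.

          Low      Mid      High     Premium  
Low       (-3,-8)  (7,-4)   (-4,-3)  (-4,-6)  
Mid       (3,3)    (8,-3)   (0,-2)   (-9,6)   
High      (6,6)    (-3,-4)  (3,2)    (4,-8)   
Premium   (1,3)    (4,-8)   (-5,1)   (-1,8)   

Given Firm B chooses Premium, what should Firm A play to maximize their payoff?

With Firm B fixed at Premium, Firm A's payoffs are: Low → -4, Mid → -9, High → 4, Premium → -1.
The maximum is 4, achieved by High.

High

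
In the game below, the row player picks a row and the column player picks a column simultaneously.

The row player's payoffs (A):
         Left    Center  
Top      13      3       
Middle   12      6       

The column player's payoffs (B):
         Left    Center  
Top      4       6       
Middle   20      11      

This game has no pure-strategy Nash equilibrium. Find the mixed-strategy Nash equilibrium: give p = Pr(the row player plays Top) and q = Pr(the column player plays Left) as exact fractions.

p = 9/11, q = 3/4

Each player's mixing probability is pinned down by making the *other* player indifferent.
The column player indifferent between Left and Center: p·4 + (1−p)·20 = p·6 + (1−p)·11 ⟹ 20 + (-16)p = 11 + (-5)p ⟹ p = 9/11.
The row player indifferent between Top and Middle: q·13 + (1−q)·3 = q·12 + (1−q)·6 ⟹ 3 + 10q = 6 + 6q ⟹ q = 3/4.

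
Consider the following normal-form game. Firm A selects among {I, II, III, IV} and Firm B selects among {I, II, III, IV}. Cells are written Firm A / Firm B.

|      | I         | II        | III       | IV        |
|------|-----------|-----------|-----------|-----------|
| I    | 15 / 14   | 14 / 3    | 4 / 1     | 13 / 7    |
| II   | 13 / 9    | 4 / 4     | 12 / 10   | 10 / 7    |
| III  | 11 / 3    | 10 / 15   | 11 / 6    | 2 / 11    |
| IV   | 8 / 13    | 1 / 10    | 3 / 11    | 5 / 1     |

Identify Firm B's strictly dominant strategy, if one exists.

None

Check whether one of Firm B's strategies beats all alternatives regardless of what the opponent does.
I is not dominant: against II, III gives 10 > 9.
II is not dominant: against I, I gives 14 > 3.
III is not dominant: against I, I gives 14 > 1.
IV is not dominant: against I, I gives 14 > 7.
No single strategy is best against every opponent action.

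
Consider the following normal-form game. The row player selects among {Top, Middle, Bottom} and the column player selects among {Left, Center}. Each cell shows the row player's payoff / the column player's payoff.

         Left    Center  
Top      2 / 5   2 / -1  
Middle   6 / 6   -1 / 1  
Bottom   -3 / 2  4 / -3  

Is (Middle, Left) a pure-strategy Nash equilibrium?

Yes

Holding the column player at Left: the row player gets 6 from Middle, versus 2 from Top, -3 from Bottom. No profitable deviation for the row player.
Holding the row player at Middle: the column player gets 6 from Left, versus 1 from Center. No profitable deviation for the column player either.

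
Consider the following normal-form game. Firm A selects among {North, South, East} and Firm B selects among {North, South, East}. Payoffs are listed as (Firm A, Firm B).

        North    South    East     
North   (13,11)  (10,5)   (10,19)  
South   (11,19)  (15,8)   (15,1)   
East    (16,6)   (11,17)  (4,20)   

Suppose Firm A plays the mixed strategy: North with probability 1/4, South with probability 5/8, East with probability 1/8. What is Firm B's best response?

North

Firm B's best reply maximizes expected payoff against the mix.
North: (1/4)·11 + (5/8)·19 + (1/8)·6 = 123/8
South: (1/4)·5 + (5/8)·8 + (1/8)·17 = 67/8
East: (1/4)·19 + (5/8)·1 + (1/8)·20 = 63/8
Highest expected payoff is 123/8, from North.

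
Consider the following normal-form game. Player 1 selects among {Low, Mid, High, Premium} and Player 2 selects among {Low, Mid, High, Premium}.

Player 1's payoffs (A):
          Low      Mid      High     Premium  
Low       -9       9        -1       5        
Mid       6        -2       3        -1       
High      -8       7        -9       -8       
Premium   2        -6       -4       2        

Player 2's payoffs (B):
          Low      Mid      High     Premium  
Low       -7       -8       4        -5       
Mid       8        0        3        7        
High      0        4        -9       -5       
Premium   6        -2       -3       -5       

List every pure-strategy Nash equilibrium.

A profile is a Nash equilibrium when each player is best-responding to the other.
Player 1's best responses — vs Low: Mid (payoff 6); vs Mid: Low (payoff 9); vs High: Mid (payoff 3); vs Premium: Low (payoff 5).
Player 2's best responses — vs Low: High (payoff 4); vs Mid: Low (payoff 8); vs High: Mid (payoff 4); vs Premium: Low (payoff 6).
The only mutual best response is (Mid, Low); neither player gains by switching there.

(Mid, Low)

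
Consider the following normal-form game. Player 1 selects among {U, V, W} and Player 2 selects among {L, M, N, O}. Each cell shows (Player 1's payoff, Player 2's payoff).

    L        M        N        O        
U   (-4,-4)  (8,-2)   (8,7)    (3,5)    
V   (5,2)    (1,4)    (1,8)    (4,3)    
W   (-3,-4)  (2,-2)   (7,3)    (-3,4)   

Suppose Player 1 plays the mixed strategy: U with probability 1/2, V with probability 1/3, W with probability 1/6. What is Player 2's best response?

Compute Player 2's expected payoff from each pure strategy against the given mix.
L: (1/2)·(-4) + (1/3)·2 + (1/6)·(-4) = -2
M: (1/2)·(-2) + (1/3)·4 + (1/6)·(-2) = 0
N: (1/2)·7 + (1/3)·8 + (1/6)·3 = 20/3
O: (1/2)·5 + (1/3)·3 + (1/6)·4 = 25/6
Highest expected payoff is 20/3, from N.

N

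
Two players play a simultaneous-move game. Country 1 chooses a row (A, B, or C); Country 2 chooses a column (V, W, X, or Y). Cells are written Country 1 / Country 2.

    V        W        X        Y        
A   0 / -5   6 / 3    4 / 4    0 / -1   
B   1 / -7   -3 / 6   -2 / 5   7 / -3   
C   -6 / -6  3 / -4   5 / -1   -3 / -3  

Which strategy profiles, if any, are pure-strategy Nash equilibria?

Find each player's best response to every opponent strategy; NE are the intersections.
Country 1's best responses — vs V: B (payoff 1); vs W: A (payoff 6); vs X: C (payoff 5); vs Y: B (payoff 7).
Country 2's best responses — vs A: X (payoff 4); vs B: W (payoff 6); vs C: X (payoff -1).
The only mutual best response is (C, X); neither player gains by switching there.

(C, X)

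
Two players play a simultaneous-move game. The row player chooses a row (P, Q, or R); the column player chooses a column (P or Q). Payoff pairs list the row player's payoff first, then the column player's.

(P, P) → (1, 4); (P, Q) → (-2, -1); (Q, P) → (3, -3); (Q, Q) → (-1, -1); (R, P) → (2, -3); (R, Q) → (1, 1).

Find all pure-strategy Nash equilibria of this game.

Check mutual best responses: a cell is a NE iff neither player can gain by unilaterally deviating.
The row player's best responses — vs P: Q (payoff 3); vs Q: R (payoff 1).
The column player's best responses — vs P: P (payoff 4); vs Q: Q (payoff -1); vs R: Q (payoff 1).
The only mutual best response is (R, Q); neither player gains by switching there.

(R, Q)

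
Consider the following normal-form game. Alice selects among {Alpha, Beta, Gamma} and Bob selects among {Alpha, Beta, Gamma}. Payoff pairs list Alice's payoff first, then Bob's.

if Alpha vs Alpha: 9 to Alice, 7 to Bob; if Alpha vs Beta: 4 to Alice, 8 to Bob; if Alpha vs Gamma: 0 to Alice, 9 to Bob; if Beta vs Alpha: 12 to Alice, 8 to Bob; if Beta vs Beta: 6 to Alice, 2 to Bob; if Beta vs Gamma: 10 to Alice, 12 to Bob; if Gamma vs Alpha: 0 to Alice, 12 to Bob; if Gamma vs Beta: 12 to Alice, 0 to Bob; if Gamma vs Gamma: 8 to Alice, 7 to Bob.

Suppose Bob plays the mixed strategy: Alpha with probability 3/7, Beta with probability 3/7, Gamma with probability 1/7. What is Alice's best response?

Beta

Alice's best reply maximizes expected payoff against the mix.
Alpha: (3/7)·9 + (3/7)·4 + (1/7)·0 = 39/7
Beta: (3/7)·12 + (3/7)·6 + (1/7)·10 = 64/7
Gamma: (3/7)·0 + (3/7)·12 + (1/7)·8 = 44/7
Highest expected payoff is 64/7, from Beta.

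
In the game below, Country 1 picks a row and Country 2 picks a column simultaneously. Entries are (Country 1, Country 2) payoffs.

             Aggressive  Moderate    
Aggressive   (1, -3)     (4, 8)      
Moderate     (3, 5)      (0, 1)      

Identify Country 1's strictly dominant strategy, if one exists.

Check whether one of Country 1's strategies beats all alternatives regardless of what the opponent does.
Aggressive is not dominant: against Aggressive, Moderate gives 3 > 1.
Moderate is not dominant: against Moderate, Aggressive gives 4 > 0.
No single strategy is best against every opponent action.

No strictly dominant strategy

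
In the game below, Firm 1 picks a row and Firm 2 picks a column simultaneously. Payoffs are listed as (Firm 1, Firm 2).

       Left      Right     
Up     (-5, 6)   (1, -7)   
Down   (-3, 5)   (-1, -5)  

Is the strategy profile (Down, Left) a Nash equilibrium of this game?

Holding Firm 2 at Left: Firm 1 gets -3 from Down, versus -5 from Up. No profitable deviation for Firm 1.
Holding Firm 1 at Down: Firm 2 gets 5 from Left, versus -5 from Right. No profitable deviation for Firm 2 either.

Yes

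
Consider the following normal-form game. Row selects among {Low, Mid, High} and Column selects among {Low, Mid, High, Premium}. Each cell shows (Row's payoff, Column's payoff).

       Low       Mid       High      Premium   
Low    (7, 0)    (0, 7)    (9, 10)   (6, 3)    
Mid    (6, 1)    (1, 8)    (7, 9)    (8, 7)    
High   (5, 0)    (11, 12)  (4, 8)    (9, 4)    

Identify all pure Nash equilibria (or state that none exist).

(Low, High) and (High, Mid)

Find each player's best response to every opponent strategy; NE are the intersections.
Row's best responses — vs Low: Low (payoff 7); vs Mid: High (payoff 11); vs High: Low (payoff 9); vs Premium: High (payoff 9).
Column's best responses — vs Low: High (payoff 10); vs Mid: High (payoff 9); vs High: Mid (payoff 12).
Mutual best responses occur at (Low, High) and (High, Mid); at each, neither player gains by switching.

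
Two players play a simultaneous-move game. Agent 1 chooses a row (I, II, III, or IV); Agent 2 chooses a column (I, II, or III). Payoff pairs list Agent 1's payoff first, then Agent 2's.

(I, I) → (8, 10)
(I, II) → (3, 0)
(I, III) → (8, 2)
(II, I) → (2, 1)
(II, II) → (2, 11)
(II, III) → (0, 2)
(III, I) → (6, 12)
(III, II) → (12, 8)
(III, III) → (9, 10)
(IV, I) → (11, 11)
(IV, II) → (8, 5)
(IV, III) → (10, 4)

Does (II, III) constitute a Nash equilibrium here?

No

Holding Agent 2 at III: Agent 1 gets 0 from II but could get 10 by switching to IV. Agent 1 has a profitable deviation.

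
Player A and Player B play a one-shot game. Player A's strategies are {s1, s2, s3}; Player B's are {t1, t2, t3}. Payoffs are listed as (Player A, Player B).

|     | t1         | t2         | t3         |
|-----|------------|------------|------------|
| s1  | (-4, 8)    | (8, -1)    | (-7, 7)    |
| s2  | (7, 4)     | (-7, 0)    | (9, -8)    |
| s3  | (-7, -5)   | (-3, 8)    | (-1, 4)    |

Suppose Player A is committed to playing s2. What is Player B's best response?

t1

With Player A fixed at s2, Player B's payoffs are: t1 → 4, t2 → 0, t3 → -8.
The maximum is 4, achieved by t1.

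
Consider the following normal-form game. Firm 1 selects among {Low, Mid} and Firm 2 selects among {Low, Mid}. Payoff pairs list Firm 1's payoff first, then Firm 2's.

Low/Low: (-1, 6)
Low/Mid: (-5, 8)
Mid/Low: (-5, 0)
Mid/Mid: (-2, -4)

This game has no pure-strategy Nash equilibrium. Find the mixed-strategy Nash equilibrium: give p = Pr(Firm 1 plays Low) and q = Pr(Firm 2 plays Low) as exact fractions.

p = 2/3, q = 3/7

Each player's mixing probability is pinned down by making the *other* player indifferent.
Firm 2 indifferent between Low and Mid: p·6 + (1−p)·0 = p·8 + (1−p)·(-4) ⟹ 0 + 6p = (-4) + 12p ⟹ p = 2/3.
Firm 1 indifferent between Low and Mid: q·(-1) + (1−q)·(-5) = q·(-5) + (1−q)·(-2) ⟹ (-5) + 4q = (-2) + (-3)q ⟹ q = 3/7.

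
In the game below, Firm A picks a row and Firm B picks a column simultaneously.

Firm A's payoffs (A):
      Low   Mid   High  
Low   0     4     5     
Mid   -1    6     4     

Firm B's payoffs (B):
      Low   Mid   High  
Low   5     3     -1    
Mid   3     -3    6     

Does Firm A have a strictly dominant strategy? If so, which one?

Check whether one of Firm A's strategies beats all alternatives regardless of what the opponent does.
Low is not dominant: against Mid, Mid gives 6 > 4.
Mid is not dominant: against Low, Low gives 0 > -1.
No single strategy is best against every opponent action.

None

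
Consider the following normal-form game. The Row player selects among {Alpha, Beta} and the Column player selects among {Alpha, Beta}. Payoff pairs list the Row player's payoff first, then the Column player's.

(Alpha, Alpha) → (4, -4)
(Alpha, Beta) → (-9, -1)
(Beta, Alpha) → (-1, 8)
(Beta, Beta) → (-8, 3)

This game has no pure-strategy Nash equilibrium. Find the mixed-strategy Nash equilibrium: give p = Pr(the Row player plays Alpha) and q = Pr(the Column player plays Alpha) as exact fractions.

p = 5/8, q = 1/6

Each player's mixing probability is pinned down by making the *other* player indifferent.
The Column player indifferent between Alpha and Beta: p·(-4) + (1−p)·8 = p·(-1) + (1−p)·3 ⟹ 8 + (-12)p = 3 + (-4)p ⟹ p = 5/8.
The Row player indifferent between Alpha and Beta: q·4 + (1−q)·(-9) = q·(-1) + (1−q)·(-8) ⟹ (-9) + 13q = (-8) + 7q ⟹ q = 1/6.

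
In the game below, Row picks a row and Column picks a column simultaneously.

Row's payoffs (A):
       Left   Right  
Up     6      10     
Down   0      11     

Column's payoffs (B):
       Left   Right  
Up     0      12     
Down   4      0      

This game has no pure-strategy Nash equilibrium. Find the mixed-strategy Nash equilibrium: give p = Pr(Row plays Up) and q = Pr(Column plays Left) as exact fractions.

Each player's mixing probability is pinned down by making the *other* player indifferent.
Column indifferent between Left and Right: p·0 + (1−p)·4 = p·12 + (1−p)·0 ⟹ 4 + (-4)p = 0 + 12p ⟹ p = 1/4.
Row indifferent between Up and Down: q·6 + (1−q)·10 = q·0 + (1−q)·11 ⟹ 10 + (-4)q = 11 + (-11)q ⟹ q = 1/7.

p = 1/4, q = 1/7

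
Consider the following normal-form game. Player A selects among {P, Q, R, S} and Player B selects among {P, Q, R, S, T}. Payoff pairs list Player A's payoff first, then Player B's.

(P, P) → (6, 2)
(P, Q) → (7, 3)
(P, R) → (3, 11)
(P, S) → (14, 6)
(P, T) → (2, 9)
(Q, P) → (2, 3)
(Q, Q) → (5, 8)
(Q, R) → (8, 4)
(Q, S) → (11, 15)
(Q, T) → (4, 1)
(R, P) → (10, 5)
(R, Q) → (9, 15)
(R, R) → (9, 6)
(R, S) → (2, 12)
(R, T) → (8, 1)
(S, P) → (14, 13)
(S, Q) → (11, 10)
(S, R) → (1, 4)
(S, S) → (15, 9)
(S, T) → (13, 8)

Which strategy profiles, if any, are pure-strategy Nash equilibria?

(S, P)

A profile is a Nash equilibrium when each player is best-responding to the other.
Player A's best responses — vs P: S (payoff 14); vs Q: S (payoff 11); vs R: R (payoff 9); vs S: S (payoff 15); vs T: S (payoff 13).
Player B's best responses — vs P: R (payoff 11); vs Q: S (payoff 15); vs R: Q (payoff 15); vs S: P (payoff 13).
The only mutual best response is (S, P); neither player gains by switching there.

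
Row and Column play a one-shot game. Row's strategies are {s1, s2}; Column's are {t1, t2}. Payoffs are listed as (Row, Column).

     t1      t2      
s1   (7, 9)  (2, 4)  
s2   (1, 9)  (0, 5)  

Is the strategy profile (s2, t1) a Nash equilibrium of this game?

No

Holding Column at t1: Row gets 1 from s2 but could get 7 by switching to s1. Row has a profitable deviation.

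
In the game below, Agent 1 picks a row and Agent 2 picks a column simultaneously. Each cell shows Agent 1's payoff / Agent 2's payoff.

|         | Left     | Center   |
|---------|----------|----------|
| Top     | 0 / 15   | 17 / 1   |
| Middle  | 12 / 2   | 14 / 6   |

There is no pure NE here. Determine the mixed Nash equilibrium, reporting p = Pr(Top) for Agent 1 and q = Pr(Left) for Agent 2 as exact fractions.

p = 2/9, q = 1/5

Each player's mixing probability is pinned down by making the *other* player indifferent.
Agent 2 indifferent between Left and Center: p·15 + (1−p)·2 = p·1 + (1−p)·6 ⟹ 2 + 13p = 6 + (-5)p ⟹ p = 2/9.
Agent 1 indifferent between Top and Middle: q·0 + (1−q)·17 = q·12 + (1−q)·14 ⟹ 17 + (-17)q = 14 + (-2)q ⟹ q = 1/5.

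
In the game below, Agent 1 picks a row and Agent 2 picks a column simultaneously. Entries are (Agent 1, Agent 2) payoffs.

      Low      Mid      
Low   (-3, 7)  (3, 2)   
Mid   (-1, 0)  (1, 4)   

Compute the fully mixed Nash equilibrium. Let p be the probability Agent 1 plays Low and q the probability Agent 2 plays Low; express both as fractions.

In a mixed NE each player is indifferent between their pure strategies, so the opponent's mix sets the indifference.
Agent 2 indifferent between Low and Mid: p·7 + (1−p)·0 = p·2 + (1−p)·4 ⟹ 0 + 7p = 4 + (-2)p ⟹ p = 4/9.
Agent 1 indifferent between Low and Mid: q·(-3) + (1−q)·3 = q·(-1) + (1−q)·1 ⟹ 3 + (-6)q = 1 + (-2)q ⟹ q = 1/2.

p = 4/9, q = 1/2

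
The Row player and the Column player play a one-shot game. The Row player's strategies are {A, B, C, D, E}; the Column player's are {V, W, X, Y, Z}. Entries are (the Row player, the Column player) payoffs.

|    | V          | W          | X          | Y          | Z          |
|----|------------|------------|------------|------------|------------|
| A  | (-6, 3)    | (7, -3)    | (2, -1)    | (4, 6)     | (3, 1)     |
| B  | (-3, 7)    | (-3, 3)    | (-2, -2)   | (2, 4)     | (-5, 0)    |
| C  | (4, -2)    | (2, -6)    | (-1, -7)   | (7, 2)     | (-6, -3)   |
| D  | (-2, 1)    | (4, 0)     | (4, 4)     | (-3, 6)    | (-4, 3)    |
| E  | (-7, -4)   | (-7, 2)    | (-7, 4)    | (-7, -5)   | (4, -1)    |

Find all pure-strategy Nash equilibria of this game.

(C, Y)

A profile is a Nash equilibrium when each player is best-responding to the other.
The Row player's best responses — vs V: C (payoff 4); vs W: A (payoff 7); vs X: D (payoff 4); vs Y: C (payoff 7); vs Z: E (payoff 4).
The Column player's best responses — vs A: Y (payoff 6); vs B: V (payoff 7); vs C: Y (payoff 2); vs D: Y (payoff 6); vs E: X (payoff 4).
The only mutual best response is (C, Y); neither player gains by switching there.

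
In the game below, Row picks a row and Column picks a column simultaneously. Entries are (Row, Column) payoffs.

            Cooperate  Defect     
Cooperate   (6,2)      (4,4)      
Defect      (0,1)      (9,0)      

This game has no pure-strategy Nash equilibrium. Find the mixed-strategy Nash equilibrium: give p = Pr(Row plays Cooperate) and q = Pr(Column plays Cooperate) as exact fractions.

In a mixed NE each player is indifferent between their pure strategies, so the opponent's mix sets the indifference.
Column indifferent between Cooperate and Defect: p·2 + (1−p)·1 = p·4 + (1−p)·0 ⟹ 1 + 1p = 0 + 4p ⟹ p = 1/3.
Row indifferent between Cooperate and Defect: q·6 + (1−q)·4 = q·0 + (1−q)·9 ⟹ 4 + 2q = 9 + (-9)q ⟹ q = 5/11.

p = 1/3, q = 5/11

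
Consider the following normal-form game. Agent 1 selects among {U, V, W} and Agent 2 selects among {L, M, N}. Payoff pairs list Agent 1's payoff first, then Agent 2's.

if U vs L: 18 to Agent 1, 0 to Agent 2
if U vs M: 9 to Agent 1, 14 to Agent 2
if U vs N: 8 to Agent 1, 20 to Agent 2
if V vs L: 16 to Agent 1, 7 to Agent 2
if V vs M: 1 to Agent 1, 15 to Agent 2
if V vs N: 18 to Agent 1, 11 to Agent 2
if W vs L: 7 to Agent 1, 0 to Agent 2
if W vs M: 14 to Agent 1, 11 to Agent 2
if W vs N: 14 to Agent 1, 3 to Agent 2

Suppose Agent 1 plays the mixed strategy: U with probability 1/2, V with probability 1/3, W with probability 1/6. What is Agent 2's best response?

N

Compute Agent 2's expected payoff from each pure strategy against the given mix.
L: (1/2)·0 + (1/3)·7 + (1/6)·0 = 7/3
M: (1/2)·14 + (1/3)·15 + (1/6)·11 = 83/6
N: (1/2)·20 + (1/3)·11 + (1/6)·3 = 85/6
Highest expected payoff is 85/6, from N.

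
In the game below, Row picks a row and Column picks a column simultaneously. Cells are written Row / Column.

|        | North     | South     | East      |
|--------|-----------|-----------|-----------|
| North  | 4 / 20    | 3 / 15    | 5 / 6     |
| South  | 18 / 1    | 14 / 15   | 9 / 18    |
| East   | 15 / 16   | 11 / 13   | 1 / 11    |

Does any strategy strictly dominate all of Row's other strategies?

South

Check whether one of Row's strategies beats all alternatives regardless of what the opponent does.
South strictly dominates: vs North: 18 > each of {4, 15}; vs South: 14 > each of {3, 11}; vs East: 9 > each of {5, 1}.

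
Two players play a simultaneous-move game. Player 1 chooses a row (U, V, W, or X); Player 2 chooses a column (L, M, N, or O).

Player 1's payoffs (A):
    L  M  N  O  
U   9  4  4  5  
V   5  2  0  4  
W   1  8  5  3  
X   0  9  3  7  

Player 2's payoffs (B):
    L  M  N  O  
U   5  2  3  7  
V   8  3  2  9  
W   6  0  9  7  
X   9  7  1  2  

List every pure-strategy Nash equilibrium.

Check mutual best responses: a cell is a NE iff neither player can gain by unilaterally deviating.
Player 1's best responses — vs L: U (payoff 9); vs M: X (payoff 9); vs N: W (payoff 5); vs O: X (payoff 7).
Player 2's best responses — vs U: O (payoff 7); vs V: O (payoff 9); vs W: N (payoff 9); vs X: L (payoff 9).
The only mutual best response is (W, N); neither player gains by switching there.

(W, N)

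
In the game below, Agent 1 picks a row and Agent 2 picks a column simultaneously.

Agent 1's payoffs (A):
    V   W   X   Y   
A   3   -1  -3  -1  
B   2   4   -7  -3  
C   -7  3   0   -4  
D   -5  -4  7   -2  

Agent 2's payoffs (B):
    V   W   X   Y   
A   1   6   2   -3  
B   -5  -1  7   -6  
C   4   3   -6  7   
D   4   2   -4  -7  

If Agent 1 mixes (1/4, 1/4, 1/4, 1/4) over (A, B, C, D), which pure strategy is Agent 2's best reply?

Agent 2's best reply maximizes expected payoff against the mix.
V: (1/4)·1 + (1/4)·(-5) + (1/4)·4 + (1/4)·4 = 1
W: (1/4)·6 + (1/4)·(-1) + (1/4)·3 + (1/4)·2 = 5/2
X: (1/4)·2 + (1/4)·7 + (1/4)·(-6) + (1/4)·(-4) = -1/4
Y: (1/4)·(-3) + (1/4)·(-6) + (1/4)·7 + (1/4)·(-7) = -9/4
Highest expected payoff is 5/2, from W.

W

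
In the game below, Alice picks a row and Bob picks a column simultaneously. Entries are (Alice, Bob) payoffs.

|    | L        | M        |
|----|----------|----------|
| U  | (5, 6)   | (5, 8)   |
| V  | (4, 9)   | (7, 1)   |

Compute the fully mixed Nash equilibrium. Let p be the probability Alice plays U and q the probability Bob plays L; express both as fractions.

p = 4/5, q = 2/3

Each player's mixing probability is pinned down by making the *other* player indifferent.
Bob indifferent between L and M: p·6 + (1−p)·9 = p·8 + (1−p)·1 ⟹ 9 + (-3)p = 1 + 7p ⟹ p = 4/5.
Alice indifferent between U and V: q·5 + (1−q)·5 = q·4 + (1−q)·7 ⟹ 5 + 0q = 7 + (-3)q ⟹ q = 2/3.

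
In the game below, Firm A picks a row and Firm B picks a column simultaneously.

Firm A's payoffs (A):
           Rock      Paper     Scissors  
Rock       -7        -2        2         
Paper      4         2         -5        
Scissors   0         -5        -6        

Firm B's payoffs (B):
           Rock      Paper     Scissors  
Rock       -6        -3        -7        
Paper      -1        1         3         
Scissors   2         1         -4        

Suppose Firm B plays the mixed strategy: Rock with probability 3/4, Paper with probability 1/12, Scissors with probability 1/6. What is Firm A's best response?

Paper

Firm A's best reply maximizes expected payoff against the mix.
Rock: (3/4)·(-7) + (1/12)·(-2) + (1/6)·2 = -61/12
Paper: (3/4)·4 + (1/12)·2 + (1/6)·(-5) = 7/3
Scissors: (3/4)·0 + (1/12)·(-5) + (1/6)·(-6) = -17/12
Highest expected payoff is 7/3, from Paper.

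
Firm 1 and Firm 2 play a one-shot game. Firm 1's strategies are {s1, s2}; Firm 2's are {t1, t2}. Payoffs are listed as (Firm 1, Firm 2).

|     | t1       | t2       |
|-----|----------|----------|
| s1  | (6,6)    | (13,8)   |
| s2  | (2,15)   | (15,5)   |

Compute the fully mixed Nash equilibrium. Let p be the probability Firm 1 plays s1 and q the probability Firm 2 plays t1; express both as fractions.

In a mixed NE each player is indifferent between their pure strategies, so the opponent's mix sets the indifference.
Firm 2 indifferent between t1 and t2: p·6 + (1−p)·15 = p·8 + (1−p)·5 ⟹ 15 + (-9)p = 5 + 3p ⟹ p = 5/6.
Firm 1 indifferent between s1 and s2: q·6 + (1−q)·13 = q·2 + (1−q)·15 ⟹ 13 + (-7)q = 15 + (-13)q ⟹ q = 1/3.

p = 5/6, q = 1/3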